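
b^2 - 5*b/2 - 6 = (b - 4)*(b + 3/2)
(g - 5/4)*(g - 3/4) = g^2 - 2*g + 15/16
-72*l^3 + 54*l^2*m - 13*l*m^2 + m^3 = (-6*l + m)*(-4*l + m)*(-3*l + m)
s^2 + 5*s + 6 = (s + 2)*(s + 3)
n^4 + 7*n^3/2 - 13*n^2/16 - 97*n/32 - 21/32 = (n - 1)*(n + 1/4)*(n + 3/4)*(n + 7/2)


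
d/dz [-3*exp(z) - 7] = -3*exp(z)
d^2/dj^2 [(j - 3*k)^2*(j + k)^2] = 12*j^2 - 24*j*k - 4*k^2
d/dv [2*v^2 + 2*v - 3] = 4*v + 2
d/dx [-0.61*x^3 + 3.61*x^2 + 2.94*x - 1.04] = -1.83*x^2 + 7.22*x + 2.94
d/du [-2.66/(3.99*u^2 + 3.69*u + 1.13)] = (21.2268*u + 9.8154)/(3.99*u^2 + 3.69*u + 1.13)^2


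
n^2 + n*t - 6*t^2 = (n - 2*t)*(n + 3*t)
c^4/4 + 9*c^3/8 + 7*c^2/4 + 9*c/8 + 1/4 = (c/4 + 1/2)*(c + 1/2)*(c + 1)^2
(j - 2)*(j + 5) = j^2 + 3*j - 10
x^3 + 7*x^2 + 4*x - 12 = (x - 1)*(x + 2)*(x + 6)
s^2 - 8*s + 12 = (s - 6)*(s - 2)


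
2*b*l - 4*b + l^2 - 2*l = (2*b + l)*(l - 2)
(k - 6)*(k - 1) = k^2 - 7*k + 6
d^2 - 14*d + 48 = (d - 8)*(d - 6)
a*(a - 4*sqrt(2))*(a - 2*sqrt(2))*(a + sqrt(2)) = a^4 - 5*sqrt(2)*a^3 + 4*a^2 + 16*sqrt(2)*a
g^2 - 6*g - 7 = (g - 7)*(g + 1)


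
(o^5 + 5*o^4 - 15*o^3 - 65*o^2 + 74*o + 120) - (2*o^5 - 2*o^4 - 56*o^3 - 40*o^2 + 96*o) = -o^5 + 7*o^4 + 41*o^3 - 25*o^2 - 22*o + 120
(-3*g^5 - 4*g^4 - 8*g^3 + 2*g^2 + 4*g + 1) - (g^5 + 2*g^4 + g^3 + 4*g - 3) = -4*g^5 - 6*g^4 - 9*g^3 + 2*g^2 + 4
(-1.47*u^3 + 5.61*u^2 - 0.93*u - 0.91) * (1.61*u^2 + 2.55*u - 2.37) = -2.3667*u^5 + 5.2836*u^4 + 16.2921*u^3 - 17.1323*u^2 - 0.1164*u + 2.1567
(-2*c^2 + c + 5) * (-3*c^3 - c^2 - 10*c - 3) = 6*c^5 - c^4 + 4*c^3 - 9*c^2 - 53*c - 15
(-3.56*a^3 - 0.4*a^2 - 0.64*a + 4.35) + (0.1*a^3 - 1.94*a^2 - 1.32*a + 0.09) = -3.46*a^3 - 2.34*a^2 - 1.96*a + 4.44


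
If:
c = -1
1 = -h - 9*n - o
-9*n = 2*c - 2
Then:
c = -1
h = -o - 5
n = 4/9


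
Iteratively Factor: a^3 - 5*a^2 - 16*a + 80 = (a + 4)*(a^2 - 9*a + 20) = (a - 5)*(a + 4)*(a - 4)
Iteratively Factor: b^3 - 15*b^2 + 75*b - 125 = (b - 5)*(b^2 - 10*b + 25) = (b - 5)^2*(b - 5)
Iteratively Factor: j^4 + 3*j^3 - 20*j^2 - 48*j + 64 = (j - 1)*(j^3 + 4*j^2 - 16*j - 64) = (j - 1)*(j + 4)*(j^2 - 16) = (j - 1)*(j + 4)^2*(j - 4)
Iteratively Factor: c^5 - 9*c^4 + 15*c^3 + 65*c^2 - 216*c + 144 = (c - 4)*(c^4 - 5*c^3 - 5*c^2 + 45*c - 36) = (c - 4)*(c - 1)*(c^3 - 4*c^2 - 9*c + 36) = (c - 4)*(c - 3)*(c - 1)*(c^2 - c - 12) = (c - 4)^2*(c - 3)*(c - 1)*(c + 3)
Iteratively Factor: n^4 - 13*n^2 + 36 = (n + 3)*(n^3 - 3*n^2 - 4*n + 12) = (n - 2)*(n + 3)*(n^2 - n - 6) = (n - 3)*(n - 2)*(n + 3)*(n + 2)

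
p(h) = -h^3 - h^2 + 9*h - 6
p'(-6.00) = -87.00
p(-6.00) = 120.00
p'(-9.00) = -216.00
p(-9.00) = 561.00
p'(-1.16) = 7.28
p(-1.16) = -16.22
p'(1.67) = -2.71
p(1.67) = 1.58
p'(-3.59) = -22.48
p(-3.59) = -4.93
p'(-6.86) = -118.46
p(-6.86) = 208.03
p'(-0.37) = 9.33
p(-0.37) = -9.42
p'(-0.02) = 9.04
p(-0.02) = -6.18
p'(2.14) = -9.02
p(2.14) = -1.12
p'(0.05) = 8.89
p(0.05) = -5.55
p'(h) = -3*h^2 - 2*h + 9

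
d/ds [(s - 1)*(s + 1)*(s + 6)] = 3*s^2 + 12*s - 1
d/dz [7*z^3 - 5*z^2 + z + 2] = 21*z^2 - 10*z + 1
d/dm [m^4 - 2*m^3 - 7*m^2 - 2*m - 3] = 4*m^3 - 6*m^2 - 14*m - 2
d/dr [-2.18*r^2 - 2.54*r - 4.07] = -4.36*r - 2.54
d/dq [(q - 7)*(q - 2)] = 2*q - 9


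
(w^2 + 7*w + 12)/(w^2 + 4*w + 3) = (w + 4)/(w + 1)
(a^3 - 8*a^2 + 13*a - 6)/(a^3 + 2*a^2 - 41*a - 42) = (a^2 - 2*a + 1)/(a^2 + 8*a + 7)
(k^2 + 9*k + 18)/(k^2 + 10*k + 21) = (k + 6)/(k + 7)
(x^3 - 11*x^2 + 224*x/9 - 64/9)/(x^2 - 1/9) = (3*x^2 - 32*x + 64)/(3*x + 1)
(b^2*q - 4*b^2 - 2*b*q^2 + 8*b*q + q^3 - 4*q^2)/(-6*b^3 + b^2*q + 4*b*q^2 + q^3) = (-b*q + 4*b + q^2 - 4*q)/(6*b^2 + 5*b*q + q^2)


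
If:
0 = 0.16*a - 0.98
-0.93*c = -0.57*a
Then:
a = 6.12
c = 3.75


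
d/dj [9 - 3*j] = -3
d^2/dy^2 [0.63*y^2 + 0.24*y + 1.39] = 1.26000000000000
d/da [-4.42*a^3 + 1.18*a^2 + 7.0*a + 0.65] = -13.26*a^2 + 2.36*a + 7.0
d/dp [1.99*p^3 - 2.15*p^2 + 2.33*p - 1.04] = 5.97*p^2 - 4.3*p + 2.33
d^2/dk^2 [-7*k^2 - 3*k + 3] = -14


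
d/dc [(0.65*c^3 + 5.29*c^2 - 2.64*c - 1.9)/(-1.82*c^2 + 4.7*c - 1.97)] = (-1.183*c^4 + 6.11*c^3 + 16.2167*c^2 - 27.7586*c + 14.1308)/(3.3124*c^4 - 17.108*c^3 + 29.2608*c^2 - 18.518*c + 3.8809)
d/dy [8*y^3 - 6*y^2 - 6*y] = 24*y^2 - 12*y - 6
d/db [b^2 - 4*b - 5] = 2*b - 4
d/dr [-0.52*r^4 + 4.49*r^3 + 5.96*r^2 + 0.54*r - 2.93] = -2.08*r^3 + 13.47*r^2 + 11.92*r + 0.54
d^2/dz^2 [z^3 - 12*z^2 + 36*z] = 6*z - 24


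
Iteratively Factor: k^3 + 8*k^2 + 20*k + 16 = (k + 2)*(k^2 + 6*k + 8) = (k + 2)^2*(k + 4)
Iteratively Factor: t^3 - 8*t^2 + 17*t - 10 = (t - 2)*(t^2 - 6*t + 5) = (t - 2)*(t - 1)*(t - 5)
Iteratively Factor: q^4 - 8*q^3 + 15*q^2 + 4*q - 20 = (q + 1)*(q^3 - 9*q^2 + 24*q - 20) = (q - 2)*(q + 1)*(q^2 - 7*q + 10) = (q - 5)*(q - 2)*(q + 1)*(q - 2)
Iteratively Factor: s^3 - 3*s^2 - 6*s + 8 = (s - 1)*(s^2 - 2*s - 8) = (s - 1)*(s + 2)*(s - 4)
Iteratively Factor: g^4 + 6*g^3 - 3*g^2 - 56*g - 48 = (g + 1)*(g^3 + 5*g^2 - 8*g - 48) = (g - 3)*(g + 1)*(g^2 + 8*g + 16) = (g - 3)*(g + 1)*(g + 4)*(g + 4)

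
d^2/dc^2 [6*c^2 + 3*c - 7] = 12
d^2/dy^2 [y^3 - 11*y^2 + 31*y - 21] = 6*y - 22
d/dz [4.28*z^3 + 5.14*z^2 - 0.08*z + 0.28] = 12.84*z^2 + 10.28*z - 0.08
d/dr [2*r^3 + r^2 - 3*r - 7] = 6*r^2 + 2*r - 3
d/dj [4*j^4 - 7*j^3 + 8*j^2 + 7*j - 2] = 16*j^3 - 21*j^2 + 16*j + 7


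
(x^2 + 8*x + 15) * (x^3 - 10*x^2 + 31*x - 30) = x^5 - 2*x^4 - 34*x^3 + 68*x^2 + 225*x - 450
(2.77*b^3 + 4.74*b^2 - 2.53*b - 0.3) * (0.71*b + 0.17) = 1.9667*b^4 + 3.8363*b^3 - 0.9905*b^2 - 0.6431*b - 0.051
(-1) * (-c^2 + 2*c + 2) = c^2 - 2*c - 2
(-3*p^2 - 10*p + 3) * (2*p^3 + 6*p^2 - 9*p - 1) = -6*p^5 - 38*p^4 - 27*p^3 + 111*p^2 - 17*p - 3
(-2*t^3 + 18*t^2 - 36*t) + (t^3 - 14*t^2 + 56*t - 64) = -t^3 + 4*t^2 + 20*t - 64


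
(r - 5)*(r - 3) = r^2 - 8*r + 15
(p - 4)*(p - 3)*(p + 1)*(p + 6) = p^4 - 31*p^2 + 42*p + 72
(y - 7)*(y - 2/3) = y^2 - 23*y/3 + 14/3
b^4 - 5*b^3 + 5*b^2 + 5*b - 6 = (b - 3)*(b - 2)*(b - 1)*(b + 1)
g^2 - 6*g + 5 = (g - 5)*(g - 1)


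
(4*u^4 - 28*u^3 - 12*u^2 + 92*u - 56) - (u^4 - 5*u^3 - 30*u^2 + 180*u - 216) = 3*u^4 - 23*u^3 + 18*u^2 - 88*u + 160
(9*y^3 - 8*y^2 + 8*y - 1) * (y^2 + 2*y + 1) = 9*y^5 + 10*y^4 + y^3 + 7*y^2 + 6*y - 1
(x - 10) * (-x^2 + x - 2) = -x^3 + 11*x^2 - 12*x + 20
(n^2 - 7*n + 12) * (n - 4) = n^3 - 11*n^2 + 40*n - 48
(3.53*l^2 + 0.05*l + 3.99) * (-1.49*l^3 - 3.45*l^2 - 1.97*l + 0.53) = -5.2597*l^5 - 12.253*l^4 - 13.0717*l^3 - 11.9931*l^2 - 7.8338*l + 2.1147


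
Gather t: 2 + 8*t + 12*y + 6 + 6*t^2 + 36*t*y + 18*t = 6*t^2 + t*(36*y + 26) + 12*y + 8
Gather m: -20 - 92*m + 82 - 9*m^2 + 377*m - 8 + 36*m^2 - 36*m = 27*m^2 + 249*m + 54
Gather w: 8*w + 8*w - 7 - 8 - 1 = 16*w - 16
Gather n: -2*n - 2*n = -4*n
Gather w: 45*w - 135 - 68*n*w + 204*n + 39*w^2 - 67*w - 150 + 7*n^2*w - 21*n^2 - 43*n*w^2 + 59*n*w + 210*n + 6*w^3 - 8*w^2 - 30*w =-21*n^2 + 414*n + 6*w^3 + w^2*(31 - 43*n) + w*(7*n^2 - 9*n - 52) - 285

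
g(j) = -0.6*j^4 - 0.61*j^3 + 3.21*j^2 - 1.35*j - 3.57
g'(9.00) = -1841.40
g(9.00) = -4137.00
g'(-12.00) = 3805.29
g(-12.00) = -10912.65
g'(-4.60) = 164.00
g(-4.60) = -138.71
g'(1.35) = -1.92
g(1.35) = -3.04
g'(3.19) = -77.40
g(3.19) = -57.14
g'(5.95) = -533.49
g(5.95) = -778.46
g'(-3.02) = 28.68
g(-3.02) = -3.32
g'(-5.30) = 270.52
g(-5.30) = -288.86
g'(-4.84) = 196.82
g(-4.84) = -181.93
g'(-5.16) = 246.53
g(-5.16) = -252.68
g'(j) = -2.4*j^3 - 1.83*j^2 + 6.42*j - 1.35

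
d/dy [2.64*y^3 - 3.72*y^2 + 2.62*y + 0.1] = 7.92*y^2 - 7.44*y + 2.62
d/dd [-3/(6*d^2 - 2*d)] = 3*(6*d - 1)/(2*d^2*(3*d - 1)^2)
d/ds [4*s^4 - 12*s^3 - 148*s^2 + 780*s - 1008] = 16*s^3 - 36*s^2 - 296*s + 780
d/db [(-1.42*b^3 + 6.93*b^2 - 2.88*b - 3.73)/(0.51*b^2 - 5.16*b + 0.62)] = (-0.7242*b^4 + 14.6544*b^3 - 36.9312*b^2 + 12.3978*b - 21.0324)/(0.2601*b^4 - 5.2632*b^3 + 27.258*b^2 - 6.3984*b + 0.3844)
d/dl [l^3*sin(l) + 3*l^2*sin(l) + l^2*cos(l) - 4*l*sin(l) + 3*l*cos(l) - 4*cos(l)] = l^3*cos(l) + 2*l^2*sin(l) + 3*l^2*cos(l) + 3*l*sin(l) - 2*l*cos(l) + 3*cos(l)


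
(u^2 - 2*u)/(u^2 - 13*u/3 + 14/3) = 3*u/(3*u - 7)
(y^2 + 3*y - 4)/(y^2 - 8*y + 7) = (y + 4)/(y - 7)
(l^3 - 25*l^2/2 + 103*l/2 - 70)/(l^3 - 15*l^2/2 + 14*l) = (l - 5)/l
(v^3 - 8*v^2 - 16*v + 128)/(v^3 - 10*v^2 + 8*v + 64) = (v + 4)/(v + 2)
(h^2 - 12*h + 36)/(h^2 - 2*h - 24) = (h - 6)/(h + 4)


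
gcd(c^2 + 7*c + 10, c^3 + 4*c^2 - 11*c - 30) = c^2 + 7*c + 10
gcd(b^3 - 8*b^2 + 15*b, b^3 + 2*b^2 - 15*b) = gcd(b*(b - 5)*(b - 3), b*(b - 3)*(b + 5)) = b^2 - 3*b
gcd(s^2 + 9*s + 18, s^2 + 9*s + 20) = 1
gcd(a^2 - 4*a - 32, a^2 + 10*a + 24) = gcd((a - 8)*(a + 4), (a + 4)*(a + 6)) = a + 4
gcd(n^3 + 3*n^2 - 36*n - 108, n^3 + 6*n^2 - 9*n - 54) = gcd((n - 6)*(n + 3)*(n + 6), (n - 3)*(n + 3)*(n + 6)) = n^2 + 9*n + 18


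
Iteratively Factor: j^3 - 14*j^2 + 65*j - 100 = (j - 5)*(j^2 - 9*j + 20) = (j - 5)^2*(j - 4)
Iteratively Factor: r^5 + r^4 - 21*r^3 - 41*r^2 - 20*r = (r - 5)*(r^4 + 6*r^3 + 9*r^2 + 4*r) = (r - 5)*(r + 4)*(r^3 + 2*r^2 + r) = r*(r - 5)*(r + 4)*(r^2 + 2*r + 1) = r*(r - 5)*(r + 1)*(r + 4)*(r + 1)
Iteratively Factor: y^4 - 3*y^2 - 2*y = (y + 1)*(y^3 - y^2 - 2*y) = y*(y + 1)*(y^2 - y - 2) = y*(y + 1)^2*(y - 2)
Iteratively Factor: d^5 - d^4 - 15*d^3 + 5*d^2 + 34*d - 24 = (d - 4)*(d^4 + 3*d^3 - 3*d^2 - 7*d + 6) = (d - 4)*(d - 1)*(d^3 + 4*d^2 + d - 6) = (d - 4)*(d - 1)^2*(d^2 + 5*d + 6) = (d - 4)*(d - 1)^2*(d + 2)*(d + 3)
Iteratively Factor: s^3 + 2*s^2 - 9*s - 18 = (s + 2)*(s^2 - 9) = (s + 2)*(s + 3)*(s - 3)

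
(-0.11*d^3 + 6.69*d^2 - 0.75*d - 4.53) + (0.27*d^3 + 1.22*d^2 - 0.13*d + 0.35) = 0.16*d^3 + 7.91*d^2 - 0.88*d - 4.18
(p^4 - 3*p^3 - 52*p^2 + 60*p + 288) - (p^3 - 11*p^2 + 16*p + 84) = p^4 - 4*p^3 - 41*p^2 + 44*p + 204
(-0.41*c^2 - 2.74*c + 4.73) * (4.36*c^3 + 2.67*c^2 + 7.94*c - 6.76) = -1.7876*c^5 - 13.0411*c^4 + 10.0516*c^3 - 6.3549*c^2 + 56.0786*c - 31.9748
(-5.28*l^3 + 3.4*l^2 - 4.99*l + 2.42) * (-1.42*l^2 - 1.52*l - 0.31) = 7.4976*l^5 + 3.1976*l^4 + 3.5546*l^3 + 3.0944*l^2 - 2.1315*l - 0.7502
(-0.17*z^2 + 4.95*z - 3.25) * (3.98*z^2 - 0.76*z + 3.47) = -0.6766*z^4 + 19.8302*z^3 - 17.2869*z^2 + 19.6465*z - 11.2775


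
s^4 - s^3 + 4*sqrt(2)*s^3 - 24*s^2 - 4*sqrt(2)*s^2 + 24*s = s*(s - 1)*(s - 2*sqrt(2))*(s + 6*sqrt(2))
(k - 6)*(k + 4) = k^2 - 2*k - 24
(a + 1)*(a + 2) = a^2 + 3*a + 2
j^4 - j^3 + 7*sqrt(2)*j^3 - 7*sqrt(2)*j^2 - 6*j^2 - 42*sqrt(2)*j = j*(j - 3)*(j + 2)*(j + 7*sqrt(2))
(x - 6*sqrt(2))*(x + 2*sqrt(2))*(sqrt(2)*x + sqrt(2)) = sqrt(2)*x^3 - 8*x^2 + sqrt(2)*x^2 - 24*sqrt(2)*x - 8*x - 24*sqrt(2)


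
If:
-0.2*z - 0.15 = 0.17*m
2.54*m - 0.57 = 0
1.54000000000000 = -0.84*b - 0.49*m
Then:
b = -1.96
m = 0.22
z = -0.94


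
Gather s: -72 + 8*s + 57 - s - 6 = 7*s - 21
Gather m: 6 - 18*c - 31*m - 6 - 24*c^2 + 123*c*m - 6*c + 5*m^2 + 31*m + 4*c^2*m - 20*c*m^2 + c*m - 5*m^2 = -24*c^2 - 20*c*m^2 - 24*c + m*(4*c^2 + 124*c)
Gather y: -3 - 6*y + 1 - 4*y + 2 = -10*y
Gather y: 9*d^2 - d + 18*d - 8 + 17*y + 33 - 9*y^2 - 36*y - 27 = 9*d^2 + 17*d - 9*y^2 - 19*y - 2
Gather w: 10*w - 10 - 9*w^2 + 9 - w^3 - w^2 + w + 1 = -w^3 - 10*w^2 + 11*w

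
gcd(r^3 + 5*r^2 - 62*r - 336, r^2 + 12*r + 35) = r + 7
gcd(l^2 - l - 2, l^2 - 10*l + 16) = l - 2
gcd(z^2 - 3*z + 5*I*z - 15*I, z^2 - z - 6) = z - 3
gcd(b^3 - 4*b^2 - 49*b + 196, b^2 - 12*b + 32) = b - 4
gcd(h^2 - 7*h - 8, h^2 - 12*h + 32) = h - 8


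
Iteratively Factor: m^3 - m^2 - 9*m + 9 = (m - 1)*(m^2 - 9) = (m - 3)*(m - 1)*(m + 3)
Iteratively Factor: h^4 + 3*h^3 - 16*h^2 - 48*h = (h)*(h^3 + 3*h^2 - 16*h - 48) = h*(h - 4)*(h^2 + 7*h + 12) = h*(h - 4)*(h + 3)*(h + 4)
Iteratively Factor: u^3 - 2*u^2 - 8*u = (u + 2)*(u^2 - 4*u) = (u - 4)*(u + 2)*(u)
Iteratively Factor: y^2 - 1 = (y - 1)*(y + 1)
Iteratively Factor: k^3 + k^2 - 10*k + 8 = (k - 2)*(k^2 + 3*k - 4) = (k - 2)*(k - 1)*(k + 4)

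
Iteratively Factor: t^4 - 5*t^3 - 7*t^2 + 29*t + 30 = (t + 2)*(t^3 - 7*t^2 + 7*t + 15) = (t - 3)*(t + 2)*(t^2 - 4*t - 5) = (t - 5)*(t - 3)*(t + 2)*(t + 1)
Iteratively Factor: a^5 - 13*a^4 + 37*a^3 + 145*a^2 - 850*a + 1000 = (a - 5)*(a^4 - 8*a^3 - 3*a^2 + 130*a - 200) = (a - 5)^2*(a^3 - 3*a^2 - 18*a + 40) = (a - 5)^2*(a + 4)*(a^2 - 7*a + 10) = (a - 5)^2*(a - 2)*(a + 4)*(a - 5)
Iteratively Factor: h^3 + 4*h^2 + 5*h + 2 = (h + 2)*(h^2 + 2*h + 1) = (h + 1)*(h + 2)*(h + 1)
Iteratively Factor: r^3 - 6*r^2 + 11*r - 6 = (r - 3)*(r^2 - 3*r + 2) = (r - 3)*(r - 2)*(r - 1)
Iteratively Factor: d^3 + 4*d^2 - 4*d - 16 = (d + 4)*(d^2 - 4) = (d + 2)*(d + 4)*(d - 2)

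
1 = 1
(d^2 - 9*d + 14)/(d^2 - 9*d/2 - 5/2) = 2*(-d^2 + 9*d - 14)/(-2*d^2 + 9*d + 5)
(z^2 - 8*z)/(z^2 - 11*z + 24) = z/(z - 3)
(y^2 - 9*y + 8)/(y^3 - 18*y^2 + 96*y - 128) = (y - 1)/(y^2 - 10*y + 16)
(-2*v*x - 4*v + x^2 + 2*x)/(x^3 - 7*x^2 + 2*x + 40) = (-2*v + x)/(x^2 - 9*x + 20)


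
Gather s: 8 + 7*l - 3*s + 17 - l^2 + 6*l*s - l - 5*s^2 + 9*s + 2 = -l^2 + 6*l - 5*s^2 + s*(6*l + 6) + 27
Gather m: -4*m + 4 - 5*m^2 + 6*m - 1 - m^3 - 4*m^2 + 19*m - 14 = -m^3 - 9*m^2 + 21*m - 11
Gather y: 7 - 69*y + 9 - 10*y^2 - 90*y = -10*y^2 - 159*y + 16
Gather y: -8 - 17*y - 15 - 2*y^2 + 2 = -2*y^2 - 17*y - 21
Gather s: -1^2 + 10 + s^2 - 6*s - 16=s^2 - 6*s - 7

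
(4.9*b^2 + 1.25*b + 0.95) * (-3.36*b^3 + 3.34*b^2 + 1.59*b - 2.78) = -16.464*b^5 + 12.166*b^4 + 8.774*b^3 - 8.4615*b^2 - 1.9645*b - 2.641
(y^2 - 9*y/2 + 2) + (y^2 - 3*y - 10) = 2*y^2 - 15*y/2 - 8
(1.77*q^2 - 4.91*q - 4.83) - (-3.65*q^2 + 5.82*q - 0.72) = 5.42*q^2 - 10.73*q - 4.11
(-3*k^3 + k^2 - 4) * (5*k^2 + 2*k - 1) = -15*k^5 - k^4 + 5*k^3 - 21*k^2 - 8*k + 4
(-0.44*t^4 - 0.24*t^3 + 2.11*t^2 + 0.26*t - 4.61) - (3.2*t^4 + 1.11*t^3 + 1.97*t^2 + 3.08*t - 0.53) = -3.64*t^4 - 1.35*t^3 + 0.14*t^2 - 2.82*t - 4.08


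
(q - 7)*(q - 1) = q^2 - 8*q + 7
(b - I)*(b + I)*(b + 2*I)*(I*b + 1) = I*b^4 - b^3 + 3*I*b^2 - b + 2*I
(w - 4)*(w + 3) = w^2 - w - 12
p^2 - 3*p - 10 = (p - 5)*(p + 2)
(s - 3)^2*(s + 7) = s^3 + s^2 - 33*s + 63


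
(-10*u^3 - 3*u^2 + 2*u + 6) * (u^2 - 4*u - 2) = -10*u^5 + 37*u^4 + 34*u^3 + 4*u^2 - 28*u - 12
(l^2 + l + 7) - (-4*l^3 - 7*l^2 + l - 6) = 4*l^3 + 8*l^2 + 13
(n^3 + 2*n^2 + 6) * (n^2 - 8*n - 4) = n^5 - 6*n^4 - 20*n^3 - 2*n^2 - 48*n - 24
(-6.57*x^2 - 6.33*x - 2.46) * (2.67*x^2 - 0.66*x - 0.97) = -17.5419*x^4 - 12.5649*x^3 + 3.9825*x^2 + 7.7637*x + 2.3862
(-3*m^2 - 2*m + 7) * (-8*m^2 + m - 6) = 24*m^4 + 13*m^3 - 40*m^2 + 19*m - 42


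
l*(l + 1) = l^2 + l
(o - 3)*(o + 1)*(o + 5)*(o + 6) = o^4 + 9*o^3 + 5*o^2 - 93*o - 90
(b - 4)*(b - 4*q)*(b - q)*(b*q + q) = b^4*q - 5*b^3*q^2 - 3*b^3*q + 4*b^2*q^3 + 15*b^2*q^2 - 4*b^2*q - 12*b*q^3 + 20*b*q^2 - 16*q^3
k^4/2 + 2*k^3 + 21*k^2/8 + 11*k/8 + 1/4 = (k/2 + 1/4)*(k + 1/2)*(k + 1)*(k + 2)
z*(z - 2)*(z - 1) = z^3 - 3*z^2 + 2*z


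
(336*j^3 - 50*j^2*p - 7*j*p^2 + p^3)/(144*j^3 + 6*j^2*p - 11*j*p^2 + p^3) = (7*j + p)/(3*j + p)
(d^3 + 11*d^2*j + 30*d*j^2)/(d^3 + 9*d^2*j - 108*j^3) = d*(d + 5*j)/(d^2 + 3*d*j - 18*j^2)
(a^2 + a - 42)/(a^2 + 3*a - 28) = (a - 6)/(a - 4)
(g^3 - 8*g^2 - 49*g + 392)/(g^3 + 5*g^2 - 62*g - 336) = (g - 7)/(g + 6)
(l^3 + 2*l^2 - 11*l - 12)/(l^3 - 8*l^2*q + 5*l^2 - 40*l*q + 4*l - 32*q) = (3 - l)/(-l + 8*q)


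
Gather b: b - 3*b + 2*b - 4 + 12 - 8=0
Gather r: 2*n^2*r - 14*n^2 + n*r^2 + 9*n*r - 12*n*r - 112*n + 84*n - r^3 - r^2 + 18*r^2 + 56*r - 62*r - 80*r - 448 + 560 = -14*n^2 - 28*n - r^3 + r^2*(n + 17) + r*(2*n^2 - 3*n - 86) + 112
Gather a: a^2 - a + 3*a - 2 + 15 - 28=a^2 + 2*a - 15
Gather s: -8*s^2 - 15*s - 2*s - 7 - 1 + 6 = -8*s^2 - 17*s - 2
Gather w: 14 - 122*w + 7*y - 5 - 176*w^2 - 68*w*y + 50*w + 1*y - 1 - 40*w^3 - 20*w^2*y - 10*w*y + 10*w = -40*w^3 + w^2*(-20*y - 176) + w*(-78*y - 62) + 8*y + 8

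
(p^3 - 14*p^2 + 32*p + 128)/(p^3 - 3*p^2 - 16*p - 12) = (p^2 - 16*p + 64)/(p^2 - 5*p - 6)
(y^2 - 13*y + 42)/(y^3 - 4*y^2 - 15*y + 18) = (y - 7)/(y^2 + 2*y - 3)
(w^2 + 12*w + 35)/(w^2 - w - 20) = (w^2 + 12*w + 35)/(w^2 - w - 20)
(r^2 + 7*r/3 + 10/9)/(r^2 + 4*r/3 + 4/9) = (3*r + 5)/(3*r + 2)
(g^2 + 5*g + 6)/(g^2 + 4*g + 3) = (g + 2)/(g + 1)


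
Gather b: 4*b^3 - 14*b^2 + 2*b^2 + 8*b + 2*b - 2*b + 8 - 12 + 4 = 4*b^3 - 12*b^2 + 8*b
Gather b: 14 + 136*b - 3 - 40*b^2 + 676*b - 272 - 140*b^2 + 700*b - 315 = -180*b^2 + 1512*b - 576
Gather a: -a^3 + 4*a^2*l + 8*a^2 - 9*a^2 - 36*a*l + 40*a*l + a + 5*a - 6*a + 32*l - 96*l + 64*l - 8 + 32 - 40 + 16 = -a^3 + a^2*(4*l - 1) + 4*a*l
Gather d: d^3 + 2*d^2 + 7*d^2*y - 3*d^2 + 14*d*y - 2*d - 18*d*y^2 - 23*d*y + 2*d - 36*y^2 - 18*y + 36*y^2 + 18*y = d^3 + d^2*(7*y - 1) + d*(-18*y^2 - 9*y)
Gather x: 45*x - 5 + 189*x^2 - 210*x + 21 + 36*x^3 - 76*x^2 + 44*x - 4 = 36*x^3 + 113*x^2 - 121*x + 12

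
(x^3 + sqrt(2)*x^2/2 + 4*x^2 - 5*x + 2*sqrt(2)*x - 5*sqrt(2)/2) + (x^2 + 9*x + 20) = x^3 + sqrt(2)*x^2/2 + 5*x^2 + 2*sqrt(2)*x + 4*x - 5*sqrt(2)/2 + 20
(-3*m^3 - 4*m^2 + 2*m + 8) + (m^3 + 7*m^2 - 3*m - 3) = -2*m^3 + 3*m^2 - m + 5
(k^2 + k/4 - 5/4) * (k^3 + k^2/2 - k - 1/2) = k^5 + 3*k^4/4 - 17*k^3/8 - 11*k^2/8 + 9*k/8 + 5/8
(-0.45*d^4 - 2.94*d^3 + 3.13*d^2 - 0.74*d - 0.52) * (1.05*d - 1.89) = -0.4725*d^5 - 2.2365*d^4 + 8.8431*d^3 - 6.6927*d^2 + 0.8526*d + 0.9828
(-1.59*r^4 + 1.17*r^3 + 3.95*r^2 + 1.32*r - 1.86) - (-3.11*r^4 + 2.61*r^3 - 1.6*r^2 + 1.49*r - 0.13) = 1.52*r^4 - 1.44*r^3 + 5.55*r^2 - 0.17*r - 1.73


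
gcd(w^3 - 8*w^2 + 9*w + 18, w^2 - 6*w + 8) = 1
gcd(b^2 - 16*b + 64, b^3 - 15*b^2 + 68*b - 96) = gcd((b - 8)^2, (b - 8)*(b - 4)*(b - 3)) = b - 8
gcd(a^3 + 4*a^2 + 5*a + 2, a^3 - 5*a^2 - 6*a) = a + 1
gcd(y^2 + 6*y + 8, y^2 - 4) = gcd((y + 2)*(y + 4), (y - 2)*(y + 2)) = y + 2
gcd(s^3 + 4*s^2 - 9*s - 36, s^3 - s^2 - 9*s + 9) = s^2 - 9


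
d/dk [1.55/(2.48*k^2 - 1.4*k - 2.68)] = (2.17 - 7.688*k)/(-2.48*k^2 + 1.4*k + 2.68)^2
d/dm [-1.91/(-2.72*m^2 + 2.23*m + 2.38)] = (4.2593 - 10.3904*m)/(-2.72*m^2 + 2.23*m + 2.38)^2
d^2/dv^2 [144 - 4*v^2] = -8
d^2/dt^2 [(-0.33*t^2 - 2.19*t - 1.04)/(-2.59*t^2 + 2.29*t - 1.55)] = (33.296004*t^3 + 33.909834*t^2 - 89.760594*t + 19.690028)/(17.373979*t^6 - 46.084647*t^5 + 71.939322*t^4 - 67.168219*t^3 + 43.05249*t^2 - 16.505175*t + 3.723875)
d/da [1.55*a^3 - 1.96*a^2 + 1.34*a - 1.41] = 4.65*a^2 - 3.92*a + 1.34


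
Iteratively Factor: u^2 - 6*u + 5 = (u - 1)*(u - 5)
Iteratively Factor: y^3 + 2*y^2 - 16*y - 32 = (y - 4)*(y^2 + 6*y + 8) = (y - 4)*(y + 2)*(y + 4)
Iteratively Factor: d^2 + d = (d + 1)*(d)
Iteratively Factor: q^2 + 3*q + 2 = (q + 1)*(q + 2)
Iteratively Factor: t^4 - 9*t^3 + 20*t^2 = (t)*(t^3 - 9*t^2 + 20*t) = t*(t - 5)*(t^2 - 4*t) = t^2*(t - 5)*(t - 4)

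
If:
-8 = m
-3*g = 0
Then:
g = 0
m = -8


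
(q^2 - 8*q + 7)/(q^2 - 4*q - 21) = (q - 1)/(q + 3)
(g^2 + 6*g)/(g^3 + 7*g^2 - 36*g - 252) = g/(g^2 + g - 42)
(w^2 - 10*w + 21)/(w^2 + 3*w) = (w^2 - 10*w + 21)/(w*(w + 3))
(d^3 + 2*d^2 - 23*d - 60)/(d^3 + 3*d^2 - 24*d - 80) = (d + 3)/(d + 4)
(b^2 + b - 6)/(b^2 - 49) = (b^2 + b - 6)/(b^2 - 49)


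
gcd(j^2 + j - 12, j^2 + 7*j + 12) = j + 4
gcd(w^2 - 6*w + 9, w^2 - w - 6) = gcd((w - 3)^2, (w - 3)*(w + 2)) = w - 3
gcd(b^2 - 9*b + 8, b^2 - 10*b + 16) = b - 8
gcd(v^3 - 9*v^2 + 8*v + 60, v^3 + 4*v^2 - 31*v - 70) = v^2 - 3*v - 10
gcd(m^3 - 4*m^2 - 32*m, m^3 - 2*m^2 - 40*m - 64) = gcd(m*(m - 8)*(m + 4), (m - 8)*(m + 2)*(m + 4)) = m^2 - 4*m - 32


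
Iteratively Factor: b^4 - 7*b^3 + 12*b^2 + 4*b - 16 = (b - 4)*(b^3 - 3*b^2 + 4) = (b - 4)*(b - 2)*(b^2 - b - 2) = (b - 4)*(b - 2)*(b + 1)*(b - 2)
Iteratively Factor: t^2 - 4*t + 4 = (t - 2)*(t - 2)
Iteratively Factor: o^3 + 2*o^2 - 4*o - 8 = (o + 2)*(o^2 - 4) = (o + 2)^2*(o - 2)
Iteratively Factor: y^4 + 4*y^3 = (y)*(y^3 + 4*y^2) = y^2*(y^2 + 4*y) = y^2*(y + 4)*(y)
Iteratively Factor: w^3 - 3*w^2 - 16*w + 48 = (w - 3)*(w^2 - 16) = (w - 3)*(w + 4)*(w - 4)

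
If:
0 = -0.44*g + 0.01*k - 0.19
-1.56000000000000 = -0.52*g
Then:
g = 3.00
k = 151.00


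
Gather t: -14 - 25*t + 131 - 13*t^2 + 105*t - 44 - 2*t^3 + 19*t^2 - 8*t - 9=-2*t^3 + 6*t^2 + 72*t + 64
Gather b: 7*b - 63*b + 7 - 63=-56*b - 56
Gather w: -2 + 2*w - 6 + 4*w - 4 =6*w - 12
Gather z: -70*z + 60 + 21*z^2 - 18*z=21*z^2 - 88*z + 60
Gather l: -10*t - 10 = -10*t - 10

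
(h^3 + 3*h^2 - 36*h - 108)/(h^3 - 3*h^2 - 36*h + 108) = (h + 3)/(h - 3)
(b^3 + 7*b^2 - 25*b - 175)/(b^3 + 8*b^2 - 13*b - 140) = (b - 5)/(b - 4)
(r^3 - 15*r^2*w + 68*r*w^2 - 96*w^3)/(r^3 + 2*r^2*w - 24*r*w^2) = (r^2 - 11*r*w + 24*w^2)/(r*(r + 6*w))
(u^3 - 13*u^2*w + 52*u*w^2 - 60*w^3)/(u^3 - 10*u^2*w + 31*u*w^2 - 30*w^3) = (u - 6*w)/(u - 3*w)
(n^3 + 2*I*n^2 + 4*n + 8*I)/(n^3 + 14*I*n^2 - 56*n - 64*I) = (n^2 + 4)/(n^2 + 12*I*n - 32)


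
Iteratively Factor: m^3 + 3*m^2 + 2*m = (m + 1)*(m^2 + 2*m) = m*(m + 1)*(m + 2)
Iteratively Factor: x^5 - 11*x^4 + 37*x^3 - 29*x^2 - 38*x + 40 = (x - 2)*(x^4 - 9*x^3 + 19*x^2 + 9*x - 20) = (x - 2)*(x - 1)*(x^3 - 8*x^2 + 11*x + 20) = (x - 2)*(x - 1)*(x + 1)*(x^2 - 9*x + 20) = (x - 5)*(x - 2)*(x - 1)*(x + 1)*(x - 4)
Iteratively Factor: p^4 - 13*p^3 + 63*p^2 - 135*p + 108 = (p - 3)*(p^3 - 10*p^2 + 33*p - 36) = (p - 3)^2*(p^2 - 7*p + 12) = (p - 4)*(p - 3)^2*(p - 3)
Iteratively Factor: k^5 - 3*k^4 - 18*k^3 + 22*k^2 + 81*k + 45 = (k + 1)*(k^4 - 4*k^3 - 14*k^2 + 36*k + 45) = (k - 3)*(k + 1)*(k^3 - k^2 - 17*k - 15) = (k - 3)*(k + 1)^2*(k^2 - 2*k - 15) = (k - 3)*(k + 1)^2*(k + 3)*(k - 5)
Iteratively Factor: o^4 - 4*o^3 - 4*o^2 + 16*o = (o)*(o^3 - 4*o^2 - 4*o + 16) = o*(o - 2)*(o^2 - 2*o - 8) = o*(o - 2)*(o + 2)*(o - 4)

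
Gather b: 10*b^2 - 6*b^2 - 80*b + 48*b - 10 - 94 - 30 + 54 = 4*b^2 - 32*b - 80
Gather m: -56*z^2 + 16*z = -56*z^2 + 16*z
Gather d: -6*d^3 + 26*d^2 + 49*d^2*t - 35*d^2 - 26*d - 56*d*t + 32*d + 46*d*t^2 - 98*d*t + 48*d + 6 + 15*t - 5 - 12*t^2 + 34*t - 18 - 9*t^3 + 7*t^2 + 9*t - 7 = -6*d^3 + d^2*(49*t - 9) + d*(46*t^2 - 154*t + 54) - 9*t^3 - 5*t^2 + 58*t - 24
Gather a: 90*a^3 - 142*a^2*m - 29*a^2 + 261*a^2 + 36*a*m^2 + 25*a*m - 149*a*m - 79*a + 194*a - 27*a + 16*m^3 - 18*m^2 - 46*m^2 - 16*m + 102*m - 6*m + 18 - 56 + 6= 90*a^3 + a^2*(232 - 142*m) + a*(36*m^2 - 124*m + 88) + 16*m^3 - 64*m^2 + 80*m - 32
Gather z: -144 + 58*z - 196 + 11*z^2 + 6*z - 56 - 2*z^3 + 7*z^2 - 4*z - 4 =-2*z^3 + 18*z^2 + 60*z - 400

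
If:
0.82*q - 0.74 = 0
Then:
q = 0.90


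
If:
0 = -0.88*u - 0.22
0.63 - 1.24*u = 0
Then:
No Solution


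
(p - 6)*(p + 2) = p^2 - 4*p - 12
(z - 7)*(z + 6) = z^2 - z - 42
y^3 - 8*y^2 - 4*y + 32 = (y - 8)*(y - 2)*(y + 2)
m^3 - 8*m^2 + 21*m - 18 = (m - 3)^2*(m - 2)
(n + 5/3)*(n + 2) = n^2 + 11*n/3 + 10/3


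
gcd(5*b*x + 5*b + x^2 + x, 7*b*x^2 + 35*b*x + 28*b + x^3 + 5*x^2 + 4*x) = x + 1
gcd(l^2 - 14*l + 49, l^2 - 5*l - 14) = l - 7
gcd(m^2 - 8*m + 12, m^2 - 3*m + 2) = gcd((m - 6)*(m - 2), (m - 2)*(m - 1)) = m - 2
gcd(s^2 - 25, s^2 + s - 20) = s + 5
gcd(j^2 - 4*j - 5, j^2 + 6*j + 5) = j + 1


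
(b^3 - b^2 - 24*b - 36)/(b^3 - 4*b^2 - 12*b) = (b + 3)/b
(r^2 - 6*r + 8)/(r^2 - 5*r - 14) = (-r^2 + 6*r - 8)/(-r^2 + 5*r + 14)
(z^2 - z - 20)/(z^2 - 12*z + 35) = (z + 4)/(z - 7)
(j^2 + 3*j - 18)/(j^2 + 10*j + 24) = (j - 3)/(j + 4)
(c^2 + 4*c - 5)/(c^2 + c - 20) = (c - 1)/(c - 4)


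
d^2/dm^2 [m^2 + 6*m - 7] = 2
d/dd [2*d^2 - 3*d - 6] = 4*d - 3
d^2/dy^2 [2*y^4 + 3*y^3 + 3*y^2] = 24*y^2 + 18*y + 6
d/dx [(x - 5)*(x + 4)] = 2*x - 1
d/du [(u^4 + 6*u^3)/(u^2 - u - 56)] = u^2*(-u*(u + 6)*(2*u - 1) + 2*(-2*u - 9)*(-u^2 + u + 56))/(-u^2 + u + 56)^2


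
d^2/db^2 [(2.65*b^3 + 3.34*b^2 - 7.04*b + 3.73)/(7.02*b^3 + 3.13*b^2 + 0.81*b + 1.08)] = (4.54747350886464e-13*b^7 + 212.738292*b^6 - 2172.014676*b^5 + 922.621752*b^4 + 867.555902*b^3 + 933.17145*b^2 + 48.397662*b - 0.214541999999996)/(345.948408*b^9 + 462.742956*b^8 + 326.074086*b^7 + 297.119629*b^6 + 180.006381*b^5 + 74.749311*b^4 + 41.524569*b^3 + 13.07826*b^2 + 2.834352*b + 1.259712)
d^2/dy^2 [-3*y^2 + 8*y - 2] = -6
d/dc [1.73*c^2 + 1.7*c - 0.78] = 3.46*c + 1.7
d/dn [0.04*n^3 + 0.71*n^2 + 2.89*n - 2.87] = 0.12*n^2 + 1.42*n + 2.89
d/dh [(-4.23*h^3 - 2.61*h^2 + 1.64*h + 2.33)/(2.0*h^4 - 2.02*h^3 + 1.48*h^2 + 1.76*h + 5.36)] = (8.46*h^6 + 10.44*h^5 - 21.3726*h^4 - 26.904*h^3 - 60.9194*h^2 - 34.876*h + 4.6896)/(4.0*h^8 - 8.08*h^7 + 10.0004*h^6 + 1.0608*h^5 + 16.52*h^4 - 16.4448*h^3 + 18.9632*h^2 + 18.8672*h + 28.7296)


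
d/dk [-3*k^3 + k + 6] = 1 - 9*k^2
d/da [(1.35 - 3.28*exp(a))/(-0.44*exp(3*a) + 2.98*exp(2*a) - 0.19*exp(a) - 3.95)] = (-2.8864*exp(3*a) + 11.5564*exp(2*a) - 8.046*exp(a) + 13.2125)*exp(a)/(0.1936*exp(6*a) - 2.6224*exp(5*a) + 9.0476*exp(4*a) + 2.3436*exp(3*a) - 23.5059*exp(2*a) + 1.501*exp(a) + 15.6025)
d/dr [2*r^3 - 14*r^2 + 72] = 2*r*(3*r - 14)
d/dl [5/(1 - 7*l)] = 35/(7*l - 1)^2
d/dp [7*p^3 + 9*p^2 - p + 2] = 21*p^2 + 18*p - 1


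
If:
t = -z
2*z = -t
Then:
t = 0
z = 0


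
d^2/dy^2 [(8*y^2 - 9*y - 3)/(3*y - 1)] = -92/(27*y^3 - 27*y^2 + 9*y - 1)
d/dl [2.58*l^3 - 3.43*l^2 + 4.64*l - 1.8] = 7.74*l^2 - 6.86*l + 4.64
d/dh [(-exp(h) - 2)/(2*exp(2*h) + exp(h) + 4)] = ((exp(h) + 2)*(4*exp(h) + 1) - 2*exp(2*h) - exp(h) - 4)*exp(h)/(2*exp(2*h) + exp(h) + 4)^2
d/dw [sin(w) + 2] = cos(w)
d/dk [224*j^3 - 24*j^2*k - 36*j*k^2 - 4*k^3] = -24*j^2 - 72*j*k - 12*k^2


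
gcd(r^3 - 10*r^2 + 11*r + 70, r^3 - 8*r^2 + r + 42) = r^2 - 5*r - 14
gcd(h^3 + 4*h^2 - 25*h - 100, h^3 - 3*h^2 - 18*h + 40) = h^2 - h - 20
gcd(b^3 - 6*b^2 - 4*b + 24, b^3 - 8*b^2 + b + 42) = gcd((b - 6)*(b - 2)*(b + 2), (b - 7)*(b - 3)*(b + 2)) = b + 2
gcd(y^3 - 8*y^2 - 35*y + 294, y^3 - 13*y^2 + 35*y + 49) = y^2 - 14*y + 49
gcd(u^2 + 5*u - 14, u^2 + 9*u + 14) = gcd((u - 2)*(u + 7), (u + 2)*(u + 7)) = u + 7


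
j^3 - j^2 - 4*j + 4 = (j - 2)*(j - 1)*(j + 2)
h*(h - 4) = h^2 - 4*h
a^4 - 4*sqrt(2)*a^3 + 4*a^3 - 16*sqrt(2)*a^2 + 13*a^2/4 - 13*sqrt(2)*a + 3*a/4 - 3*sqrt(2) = (a + 1/2)^2*(a + 3)*(a - 4*sqrt(2))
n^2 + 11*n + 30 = (n + 5)*(n + 6)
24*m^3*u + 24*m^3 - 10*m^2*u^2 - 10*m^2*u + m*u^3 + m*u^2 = (-6*m + u)*(-4*m + u)*(m*u + m)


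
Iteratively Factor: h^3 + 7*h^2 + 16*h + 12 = (h + 2)*(h^2 + 5*h + 6) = (h + 2)*(h + 3)*(h + 2)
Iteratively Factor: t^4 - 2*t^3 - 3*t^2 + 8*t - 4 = (t - 1)*(t^3 - t^2 - 4*t + 4) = (t - 1)*(t + 2)*(t^2 - 3*t + 2) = (t - 2)*(t - 1)*(t + 2)*(t - 1)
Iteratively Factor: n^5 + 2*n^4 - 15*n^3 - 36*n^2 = (n - 4)*(n^4 + 6*n^3 + 9*n^2) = (n - 4)*(n + 3)*(n^3 + 3*n^2) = n*(n - 4)*(n + 3)*(n^2 + 3*n) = n*(n - 4)*(n + 3)^2*(n)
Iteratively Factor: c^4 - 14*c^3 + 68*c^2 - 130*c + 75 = (c - 5)*(c^3 - 9*c^2 + 23*c - 15) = (c - 5)^2*(c^2 - 4*c + 3) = (c - 5)^2*(c - 1)*(c - 3)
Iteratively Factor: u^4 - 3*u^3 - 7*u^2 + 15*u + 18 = (u - 3)*(u^3 - 7*u - 6) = (u - 3)*(u + 2)*(u^2 - 2*u - 3) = (u - 3)*(u + 1)*(u + 2)*(u - 3)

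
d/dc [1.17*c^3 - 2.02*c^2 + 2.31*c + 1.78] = 3.51*c^2 - 4.04*c + 2.31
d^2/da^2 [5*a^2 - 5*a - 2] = 10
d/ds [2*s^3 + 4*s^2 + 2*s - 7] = 6*s^2 + 8*s + 2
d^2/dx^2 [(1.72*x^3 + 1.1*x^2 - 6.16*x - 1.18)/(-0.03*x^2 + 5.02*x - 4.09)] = (-1.73472347597681e-18*x^5 - 86.58752*x^3 + 212.704368*x^2 - 178.235232*x + 275.333328)/(2.7e-5*x^6 - 0.013554*x^5 + 2.279079*x^4 - 130.201732*x^3 + 310.714437*x^2 - 251.925186*x + 68.417929)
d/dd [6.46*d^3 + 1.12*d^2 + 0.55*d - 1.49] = 19.38*d^2 + 2.24*d + 0.55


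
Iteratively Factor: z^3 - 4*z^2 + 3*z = (z - 1)*(z^2 - 3*z) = (z - 3)*(z - 1)*(z)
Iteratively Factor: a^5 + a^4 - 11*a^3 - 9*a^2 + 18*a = (a + 3)*(a^4 - 2*a^3 - 5*a^2 + 6*a) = (a - 3)*(a + 3)*(a^3 + a^2 - 2*a) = (a - 3)*(a - 1)*(a + 3)*(a^2 + 2*a) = a*(a - 3)*(a - 1)*(a + 3)*(a + 2)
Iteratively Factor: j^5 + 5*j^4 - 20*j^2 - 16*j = (j + 2)*(j^4 + 3*j^3 - 6*j^2 - 8*j) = (j + 2)*(j + 4)*(j^3 - j^2 - 2*j) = (j + 1)*(j + 2)*(j + 4)*(j^2 - 2*j) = (j - 2)*(j + 1)*(j + 2)*(j + 4)*(j)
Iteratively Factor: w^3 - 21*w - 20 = (w + 4)*(w^2 - 4*w - 5) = (w - 5)*(w + 4)*(w + 1)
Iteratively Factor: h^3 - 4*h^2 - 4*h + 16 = (h - 2)*(h^2 - 2*h - 8) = (h - 4)*(h - 2)*(h + 2)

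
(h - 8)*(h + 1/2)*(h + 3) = h^3 - 9*h^2/2 - 53*h/2 - 12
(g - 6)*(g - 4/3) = g^2 - 22*g/3 + 8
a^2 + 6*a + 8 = (a + 2)*(a + 4)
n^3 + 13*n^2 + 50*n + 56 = (n + 2)*(n + 4)*(n + 7)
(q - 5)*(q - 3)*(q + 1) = q^3 - 7*q^2 + 7*q + 15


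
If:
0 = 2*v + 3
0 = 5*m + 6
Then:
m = -6/5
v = -3/2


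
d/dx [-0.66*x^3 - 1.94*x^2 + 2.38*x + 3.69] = -1.98*x^2 - 3.88*x + 2.38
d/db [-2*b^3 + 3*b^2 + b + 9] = -6*b^2 + 6*b + 1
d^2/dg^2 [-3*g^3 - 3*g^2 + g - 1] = -18*g - 6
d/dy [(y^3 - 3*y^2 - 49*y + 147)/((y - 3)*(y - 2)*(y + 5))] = 3*(y^2 + 26*y + 49)/(y^4 + 6*y^3 - 11*y^2 - 60*y + 100)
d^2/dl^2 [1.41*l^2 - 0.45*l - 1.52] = 2.82000000000000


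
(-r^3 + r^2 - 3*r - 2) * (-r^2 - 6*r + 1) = r^5 + 5*r^4 - 4*r^3 + 21*r^2 + 9*r - 2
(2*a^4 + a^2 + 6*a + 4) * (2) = 4*a^4 + 2*a^2 + 12*a + 8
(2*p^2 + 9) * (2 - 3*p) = -6*p^3 + 4*p^2 - 27*p + 18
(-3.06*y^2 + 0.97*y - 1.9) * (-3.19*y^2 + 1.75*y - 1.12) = 9.7614*y^4 - 8.4493*y^3 + 11.1857*y^2 - 4.4114*y + 2.128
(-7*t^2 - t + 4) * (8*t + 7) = -56*t^3 - 57*t^2 + 25*t + 28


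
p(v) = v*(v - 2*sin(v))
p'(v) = v*(1 - 2*cos(v)) + v - 2*sin(v) = -2*v*cos(v) + 2*v - 2*sin(v)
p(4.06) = 22.94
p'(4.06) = 14.64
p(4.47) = 28.66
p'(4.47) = 13.03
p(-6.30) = 39.48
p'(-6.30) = 0.03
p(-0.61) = -0.33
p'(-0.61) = 0.93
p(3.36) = 12.75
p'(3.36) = 13.71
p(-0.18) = -0.03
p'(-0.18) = 0.35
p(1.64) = -0.58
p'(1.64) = 1.51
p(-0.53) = -0.25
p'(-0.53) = 0.87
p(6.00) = 39.35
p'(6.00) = 1.04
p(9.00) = 73.58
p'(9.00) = 33.58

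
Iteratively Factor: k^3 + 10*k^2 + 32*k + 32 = (k + 4)*(k^2 + 6*k + 8) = (k + 2)*(k + 4)*(k + 4)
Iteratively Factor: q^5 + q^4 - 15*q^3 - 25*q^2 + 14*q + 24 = (q + 3)*(q^4 - 2*q^3 - 9*q^2 + 2*q + 8) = (q + 2)*(q + 3)*(q^3 - 4*q^2 - q + 4) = (q - 1)*(q + 2)*(q + 3)*(q^2 - 3*q - 4) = (q - 1)*(q + 1)*(q + 2)*(q + 3)*(q - 4)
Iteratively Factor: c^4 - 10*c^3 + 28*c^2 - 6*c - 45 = (c - 5)*(c^3 - 5*c^2 + 3*c + 9) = (c - 5)*(c - 3)*(c^2 - 2*c - 3) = (c - 5)*(c - 3)*(c + 1)*(c - 3)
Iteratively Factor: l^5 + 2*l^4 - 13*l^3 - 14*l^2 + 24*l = (l + 2)*(l^4 - 13*l^2 + 12*l) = (l - 1)*(l + 2)*(l^3 + l^2 - 12*l) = (l - 3)*(l - 1)*(l + 2)*(l^2 + 4*l) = l*(l - 3)*(l - 1)*(l + 2)*(l + 4)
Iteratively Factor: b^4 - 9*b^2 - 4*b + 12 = (b - 1)*(b^3 + b^2 - 8*b - 12) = (b - 1)*(b + 2)*(b^2 - b - 6) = (b - 1)*(b + 2)^2*(b - 3)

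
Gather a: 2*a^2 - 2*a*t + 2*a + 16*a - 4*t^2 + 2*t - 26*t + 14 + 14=2*a^2 + a*(18 - 2*t) - 4*t^2 - 24*t + 28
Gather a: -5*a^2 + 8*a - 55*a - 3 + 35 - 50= -5*a^2 - 47*a - 18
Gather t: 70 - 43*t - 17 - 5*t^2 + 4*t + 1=-5*t^2 - 39*t + 54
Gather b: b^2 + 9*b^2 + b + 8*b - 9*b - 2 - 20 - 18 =10*b^2 - 40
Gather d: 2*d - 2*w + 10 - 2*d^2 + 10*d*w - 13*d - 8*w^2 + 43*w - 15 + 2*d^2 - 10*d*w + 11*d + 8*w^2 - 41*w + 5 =0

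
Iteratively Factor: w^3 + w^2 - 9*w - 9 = (w - 3)*(w^2 + 4*w + 3) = (w - 3)*(w + 1)*(w + 3)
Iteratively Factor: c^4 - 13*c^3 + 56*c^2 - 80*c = (c)*(c^3 - 13*c^2 + 56*c - 80) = c*(c - 4)*(c^2 - 9*c + 20) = c*(c - 4)^2*(c - 5)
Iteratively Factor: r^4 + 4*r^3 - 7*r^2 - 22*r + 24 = (r + 3)*(r^3 + r^2 - 10*r + 8) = (r - 1)*(r + 3)*(r^2 + 2*r - 8) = (r - 2)*(r - 1)*(r + 3)*(r + 4)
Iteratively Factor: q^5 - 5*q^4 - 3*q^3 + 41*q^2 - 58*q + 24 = (q - 2)*(q^4 - 3*q^3 - 9*q^2 + 23*q - 12) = (q - 2)*(q - 1)*(q^3 - 2*q^2 - 11*q + 12) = (q - 4)*(q - 2)*(q - 1)*(q^2 + 2*q - 3) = (q - 4)*(q - 2)*(q - 1)*(q + 3)*(q - 1)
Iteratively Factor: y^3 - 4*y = (y - 2)*(y^2 + 2*y) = y*(y - 2)*(y + 2)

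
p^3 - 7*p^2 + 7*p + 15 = (p - 5)*(p - 3)*(p + 1)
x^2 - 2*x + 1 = (x - 1)^2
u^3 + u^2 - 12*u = u*(u - 3)*(u + 4)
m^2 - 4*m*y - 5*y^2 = (m - 5*y)*(m + y)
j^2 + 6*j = j*(j + 6)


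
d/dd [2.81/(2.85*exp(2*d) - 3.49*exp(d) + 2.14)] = (9.8069 - 16.017*exp(d))*exp(d)/(2.85*exp(2*d) - 3.49*exp(d) + 2.14)^2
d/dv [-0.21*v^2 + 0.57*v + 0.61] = 0.57 - 0.42*v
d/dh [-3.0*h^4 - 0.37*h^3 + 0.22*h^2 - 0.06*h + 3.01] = -12.0*h^3 - 1.11*h^2 + 0.44*h - 0.06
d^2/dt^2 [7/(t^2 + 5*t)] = 14*(-t*(t + 5) + (2*t + 5)^2)/(t^3*(t + 5)^3)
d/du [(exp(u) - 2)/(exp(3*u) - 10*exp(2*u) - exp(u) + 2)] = ((exp(u) - 2)*(-3*exp(2*u) + 20*exp(u) + 1) + exp(3*u) - 10*exp(2*u) - exp(u) + 2)*exp(u)/(exp(3*u) - 10*exp(2*u) - exp(u) + 2)^2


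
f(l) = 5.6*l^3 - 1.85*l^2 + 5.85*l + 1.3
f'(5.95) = 578.60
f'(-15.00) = 3841.35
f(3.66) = 272.49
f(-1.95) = -58.67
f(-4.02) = -415.92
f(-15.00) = -19402.70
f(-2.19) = -79.20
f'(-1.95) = 76.95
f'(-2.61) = 129.95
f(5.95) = 1150.22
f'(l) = 16.8*l^2 - 3.7*l + 5.85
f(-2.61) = -126.14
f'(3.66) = 217.35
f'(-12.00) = 2469.45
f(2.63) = 105.76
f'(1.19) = 25.24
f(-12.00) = -10012.10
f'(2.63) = 112.32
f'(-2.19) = 94.53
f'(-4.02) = 292.22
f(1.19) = 15.08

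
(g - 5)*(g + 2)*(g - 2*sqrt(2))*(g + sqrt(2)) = g^4 - 3*g^3 - sqrt(2)*g^3 - 14*g^2 + 3*sqrt(2)*g^2 + 12*g + 10*sqrt(2)*g + 40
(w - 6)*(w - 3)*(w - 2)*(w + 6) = w^4 - 5*w^3 - 30*w^2 + 180*w - 216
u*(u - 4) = u^2 - 4*u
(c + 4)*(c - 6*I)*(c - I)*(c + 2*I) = c^4 + 4*c^3 - 5*I*c^3 + 8*c^2 - 20*I*c^2 + 32*c - 12*I*c - 48*I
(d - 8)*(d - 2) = d^2 - 10*d + 16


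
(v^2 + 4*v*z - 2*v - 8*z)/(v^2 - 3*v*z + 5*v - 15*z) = (v^2 + 4*v*z - 2*v - 8*z)/(v^2 - 3*v*z + 5*v - 15*z)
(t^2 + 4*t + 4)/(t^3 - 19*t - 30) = (t + 2)/(t^2 - 2*t - 15)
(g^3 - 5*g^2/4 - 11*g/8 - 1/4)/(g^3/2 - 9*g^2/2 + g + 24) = (8*g^3 - 10*g^2 - 11*g - 2)/(4*(g^3 - 9*g^2 + 2*g + 48))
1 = 1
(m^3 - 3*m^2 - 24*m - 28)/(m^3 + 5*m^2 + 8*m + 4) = (m - 7)/(m + 1)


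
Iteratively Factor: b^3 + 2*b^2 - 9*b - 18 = (b - 3)*(b^2 + 5*b + 6) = (b - 3)*(b + 2)*(b + 3)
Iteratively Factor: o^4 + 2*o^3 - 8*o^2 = (o)*(o^3 + 2*o^2 - 8*o) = o*(o - 2)*(o^2 + 4*o) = o*(o - 2)*(o + 4)*(o)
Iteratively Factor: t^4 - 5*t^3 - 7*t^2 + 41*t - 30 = (t - 5)*(t^3 - 7*t + 6) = (t - 5)*(t + 3)*(t^2 - 3*t + 2) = (t - 5)*(t - 1)*(t + 3)*(t - 2)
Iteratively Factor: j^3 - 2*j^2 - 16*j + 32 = (j - 2)*(j^2 - 16) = (j - 2)*(j + 4)*(j - 4)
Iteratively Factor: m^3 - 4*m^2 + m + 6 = (m - 2)*(m^2 - 2*m - 3) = (m - 3)*(m - 2)*(m + 1)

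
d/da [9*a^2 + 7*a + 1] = 18*a + 7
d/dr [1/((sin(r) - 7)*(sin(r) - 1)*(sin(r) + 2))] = 3*(4*sin(r) + cos(r)^2 + 2)*cos(r)/((sin(r) - 7)^2*(sin(r) - 1)^2*(sin(r) + 2)^2)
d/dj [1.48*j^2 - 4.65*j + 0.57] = 2.96*j - 4.65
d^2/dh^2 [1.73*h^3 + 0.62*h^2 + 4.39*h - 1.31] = 10.38*h + 1.24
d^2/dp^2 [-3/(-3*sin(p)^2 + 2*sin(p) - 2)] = 6*(-18*sin(p)^4 + 9*sin(p)^3 + 37*sin(p)^2 - 20*sin(p) - 2)/(3*sin(p)^2 - 2*sin(p) + 2)^3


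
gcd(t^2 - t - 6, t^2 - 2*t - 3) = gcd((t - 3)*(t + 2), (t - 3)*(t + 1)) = t - 3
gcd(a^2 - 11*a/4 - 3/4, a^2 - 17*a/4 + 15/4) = a - 3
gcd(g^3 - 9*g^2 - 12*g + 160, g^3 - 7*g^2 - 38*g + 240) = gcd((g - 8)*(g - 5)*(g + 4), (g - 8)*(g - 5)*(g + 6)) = g^2 - 13*g + 40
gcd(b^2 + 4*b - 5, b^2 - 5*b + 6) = 1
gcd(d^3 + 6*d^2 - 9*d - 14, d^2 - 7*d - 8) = d + 1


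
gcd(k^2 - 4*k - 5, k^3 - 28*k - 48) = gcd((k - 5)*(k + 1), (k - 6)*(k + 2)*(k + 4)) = 1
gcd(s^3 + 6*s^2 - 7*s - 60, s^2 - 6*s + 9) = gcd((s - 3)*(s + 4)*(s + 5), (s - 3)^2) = s - 3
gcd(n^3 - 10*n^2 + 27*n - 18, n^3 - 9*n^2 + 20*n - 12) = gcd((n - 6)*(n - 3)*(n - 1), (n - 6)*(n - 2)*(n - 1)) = n^2 - 7*n + 6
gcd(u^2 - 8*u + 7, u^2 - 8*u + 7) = u^2 - 8*u + 7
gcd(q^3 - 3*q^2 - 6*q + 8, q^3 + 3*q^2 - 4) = q^2 + q - 2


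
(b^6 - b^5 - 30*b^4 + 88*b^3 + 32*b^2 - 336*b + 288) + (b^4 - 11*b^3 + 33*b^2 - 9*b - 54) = b^6 - b^5 - 29*b^4 + 77*b^3 + 65*b^2 - 345*b + 234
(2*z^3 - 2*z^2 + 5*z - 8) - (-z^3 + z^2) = 3*z^3 - 3*z^2 + 5*z - 8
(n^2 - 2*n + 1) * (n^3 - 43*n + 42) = n^5 - 2*n^4 - 42*n^3 + 128*n^2 - 127*n + 42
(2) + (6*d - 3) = 6*d - 1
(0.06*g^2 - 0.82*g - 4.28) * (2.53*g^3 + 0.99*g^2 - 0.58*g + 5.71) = 0.1518*g^5 - 2.0152*g^4 - 11.675*g^3 - 3.419*g^2 - 2.1998*g - 24.4388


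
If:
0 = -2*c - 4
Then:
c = -2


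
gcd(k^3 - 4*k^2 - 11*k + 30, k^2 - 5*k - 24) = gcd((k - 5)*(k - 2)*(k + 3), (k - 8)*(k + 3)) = k + 3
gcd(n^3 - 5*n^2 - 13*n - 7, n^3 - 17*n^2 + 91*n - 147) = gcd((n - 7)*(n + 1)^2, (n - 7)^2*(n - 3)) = n - 7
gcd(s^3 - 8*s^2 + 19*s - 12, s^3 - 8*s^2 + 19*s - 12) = s^3 - 8*s^2 + 19*s - 12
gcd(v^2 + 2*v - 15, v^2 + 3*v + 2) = 1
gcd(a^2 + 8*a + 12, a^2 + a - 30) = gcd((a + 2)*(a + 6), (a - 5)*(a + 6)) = a + 6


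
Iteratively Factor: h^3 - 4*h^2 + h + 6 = (h - 2)*(h^2 - 2*h - 3) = (h - 2)*(h + 1)*(h - 3)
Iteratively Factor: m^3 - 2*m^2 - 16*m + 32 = (m - 4)*(m^2 + 2*m - 8) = (m - 4)*(m + 4)*(m - 2)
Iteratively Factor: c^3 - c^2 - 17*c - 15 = (c + 3)*(c^2 - 4*c - 5) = (c - 5)*(c + 3)*(c + 1)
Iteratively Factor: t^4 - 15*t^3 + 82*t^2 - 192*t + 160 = (t - 4)*(t^3 - 11*t^2 + 38*t - 40) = (t - 5)*(t - 4)*(t^2 - 6*t + 8) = (t - 5)*(t - 4)*(t - 2)*(t - 4)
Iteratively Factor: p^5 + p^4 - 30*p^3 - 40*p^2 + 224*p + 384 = (p - 4)*(p^4 + 5*p^3 - 10*p^2 - 80*p - 96) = (p - 4)^2*(p^3 + 9*p^2 + 26*p + 24) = (p - 4)^2*(p + 3)*(p^2 + 6*p + 8) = (p - 4)^2*(p + 3)*(p + 4)*(p + 2)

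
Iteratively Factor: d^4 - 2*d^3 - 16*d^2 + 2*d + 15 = (d + 1)*(d^3 - 3*d^2 - 13*d + 15) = (d - 1)*(d + 1)*(d^2 - 2*d - 15) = (d - 1)*(d + 1)*(d + 3)*(d - 5)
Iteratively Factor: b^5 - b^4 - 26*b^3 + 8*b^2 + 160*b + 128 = (b + 2)*(b^4 - 3*b^3 - 20*b^2 + 48*b + 64) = (b + 1)*(b + 2)*(b^3 - 4*b^2 - 16*b + 64) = (b - 4)*(b + 1)*(b + 2)*(b^2 - 16) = (b - 4)^2*(b + 1)*(b + 2)*(b + 4)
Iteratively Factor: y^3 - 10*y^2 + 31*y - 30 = (y - 3)*(y^2 - 7*y + 10) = (y - 3)*(y - 2)*(y - 5)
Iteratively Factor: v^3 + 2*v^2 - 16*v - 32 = (v - 4)*(v^2 + 6*v + 8) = (v - 4)*(v + 2)*(v + 4)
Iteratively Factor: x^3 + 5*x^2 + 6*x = (x + 2)*(x^2 + 3*x) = x*(x + 2)*(x + 3)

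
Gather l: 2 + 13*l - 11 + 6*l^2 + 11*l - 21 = 6*l^2 + 24*l - 30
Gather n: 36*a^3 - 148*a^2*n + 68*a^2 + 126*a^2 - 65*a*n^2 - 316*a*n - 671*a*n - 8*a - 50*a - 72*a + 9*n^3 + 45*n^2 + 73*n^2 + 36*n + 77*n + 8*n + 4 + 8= 36*a^3 + 194*a^2 - 130*a + 9*n^3 + n^2*(118 - 65*a) + n*(-148*a^2 - 987*a + 121) + 12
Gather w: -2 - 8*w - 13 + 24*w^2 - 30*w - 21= 24*w^2 - 38*w - 36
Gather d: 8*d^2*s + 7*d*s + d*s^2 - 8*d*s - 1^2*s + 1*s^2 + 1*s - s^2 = 8*d^2*s + d*(s^2 - s)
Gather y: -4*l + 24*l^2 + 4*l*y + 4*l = 24*l^2 + 4*l*y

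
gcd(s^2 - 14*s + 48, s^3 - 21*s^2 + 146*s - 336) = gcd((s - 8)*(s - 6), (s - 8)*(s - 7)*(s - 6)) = s^2 - 14*s + 48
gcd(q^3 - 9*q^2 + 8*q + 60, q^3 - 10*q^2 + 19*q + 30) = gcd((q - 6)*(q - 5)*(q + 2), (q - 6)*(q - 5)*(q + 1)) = q^2 - 11*q + 30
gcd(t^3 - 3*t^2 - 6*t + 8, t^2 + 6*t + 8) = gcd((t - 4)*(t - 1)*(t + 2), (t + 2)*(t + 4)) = t + 2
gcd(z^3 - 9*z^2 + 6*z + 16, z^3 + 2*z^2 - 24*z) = 1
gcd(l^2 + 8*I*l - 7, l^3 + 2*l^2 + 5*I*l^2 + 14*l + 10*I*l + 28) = l + 7*I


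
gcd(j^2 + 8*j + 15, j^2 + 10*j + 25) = j + 5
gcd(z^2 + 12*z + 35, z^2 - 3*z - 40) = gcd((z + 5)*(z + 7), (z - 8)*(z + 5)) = z + 5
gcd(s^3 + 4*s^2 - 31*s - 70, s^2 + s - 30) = s - 5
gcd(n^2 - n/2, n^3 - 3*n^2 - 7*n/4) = n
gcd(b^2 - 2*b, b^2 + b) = b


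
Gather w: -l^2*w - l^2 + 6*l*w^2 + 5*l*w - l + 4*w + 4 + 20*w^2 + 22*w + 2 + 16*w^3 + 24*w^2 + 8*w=-l^2 - l + 16*w^3 + w^2*(6*l + 44) + w*(-l^2 + 5*l + 34) + 6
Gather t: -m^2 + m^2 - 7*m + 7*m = 0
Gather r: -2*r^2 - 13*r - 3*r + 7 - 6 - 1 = -2*r^2 - 16*r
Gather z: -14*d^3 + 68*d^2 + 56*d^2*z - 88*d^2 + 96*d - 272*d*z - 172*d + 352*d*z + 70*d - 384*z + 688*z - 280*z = -14*d^3 - 20*d^2 - 6*d + z*(56*d^2 + 80*d + 24)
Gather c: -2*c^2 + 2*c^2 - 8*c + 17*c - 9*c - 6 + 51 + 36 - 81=0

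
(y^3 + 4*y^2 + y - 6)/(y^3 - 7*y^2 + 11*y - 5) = (y^2 + 5*y + 6)/(y^2 - 6*y + 5)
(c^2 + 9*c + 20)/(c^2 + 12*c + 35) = (c + 4)/(c + 7)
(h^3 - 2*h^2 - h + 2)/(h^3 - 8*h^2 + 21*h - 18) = (h^2 - 1)/(h^2 - 6*h + 9)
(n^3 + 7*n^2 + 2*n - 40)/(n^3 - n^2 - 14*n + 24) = (n + 5)/(n - 3)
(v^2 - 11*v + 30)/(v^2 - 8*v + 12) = (v - 5)/(v - 2)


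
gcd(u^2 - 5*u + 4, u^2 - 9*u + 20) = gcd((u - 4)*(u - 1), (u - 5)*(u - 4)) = u - 4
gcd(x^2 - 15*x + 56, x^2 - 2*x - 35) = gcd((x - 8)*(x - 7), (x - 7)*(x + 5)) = x - 7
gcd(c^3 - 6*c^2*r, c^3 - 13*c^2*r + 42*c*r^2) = -c^2 + 6*c*r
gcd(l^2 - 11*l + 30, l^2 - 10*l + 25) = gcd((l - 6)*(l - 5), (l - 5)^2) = l - 5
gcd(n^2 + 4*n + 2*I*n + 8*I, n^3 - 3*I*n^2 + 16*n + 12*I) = n + 2*I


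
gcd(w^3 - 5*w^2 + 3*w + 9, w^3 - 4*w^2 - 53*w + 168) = w - 3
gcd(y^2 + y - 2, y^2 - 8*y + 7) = y - 1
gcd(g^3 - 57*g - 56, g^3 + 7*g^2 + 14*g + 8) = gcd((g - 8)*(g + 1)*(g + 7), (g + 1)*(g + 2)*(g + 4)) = g + 1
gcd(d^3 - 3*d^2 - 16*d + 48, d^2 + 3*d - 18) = d - 3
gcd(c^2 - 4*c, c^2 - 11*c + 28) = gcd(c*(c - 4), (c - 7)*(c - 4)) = c - 4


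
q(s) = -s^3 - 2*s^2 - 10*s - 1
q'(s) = -3*s^2 - 4*s - 10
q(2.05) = -38.52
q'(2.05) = -30.81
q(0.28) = -3.98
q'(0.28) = -11.36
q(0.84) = -11.40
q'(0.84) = -15.48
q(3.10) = -81.01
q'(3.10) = -51.23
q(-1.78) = 16.10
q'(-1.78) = -12.39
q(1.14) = -16.48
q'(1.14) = -18.46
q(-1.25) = 10.33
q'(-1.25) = -9.69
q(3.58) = -108.32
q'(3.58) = -62.77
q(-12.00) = 1559.00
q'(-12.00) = -394.00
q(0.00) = -1.00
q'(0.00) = -10.00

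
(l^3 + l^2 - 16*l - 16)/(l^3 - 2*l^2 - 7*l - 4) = (l + 4)/(l + 1)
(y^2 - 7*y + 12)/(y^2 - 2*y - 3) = (y - 4)/(y + 1)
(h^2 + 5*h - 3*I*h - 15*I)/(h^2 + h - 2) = (h^2 + h*(5 - 3*I) - 15*I)/(h^2 + h - 2)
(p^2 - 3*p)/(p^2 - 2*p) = (p - 3)/(p - 2)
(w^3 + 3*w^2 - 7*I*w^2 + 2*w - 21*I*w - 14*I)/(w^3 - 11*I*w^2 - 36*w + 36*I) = (w^3 + w^2*(3 - 7*I) + w*(2 - 21*I) - 14*I)/(w^3 - 11*I*w^2 - 36*w + 36*I)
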